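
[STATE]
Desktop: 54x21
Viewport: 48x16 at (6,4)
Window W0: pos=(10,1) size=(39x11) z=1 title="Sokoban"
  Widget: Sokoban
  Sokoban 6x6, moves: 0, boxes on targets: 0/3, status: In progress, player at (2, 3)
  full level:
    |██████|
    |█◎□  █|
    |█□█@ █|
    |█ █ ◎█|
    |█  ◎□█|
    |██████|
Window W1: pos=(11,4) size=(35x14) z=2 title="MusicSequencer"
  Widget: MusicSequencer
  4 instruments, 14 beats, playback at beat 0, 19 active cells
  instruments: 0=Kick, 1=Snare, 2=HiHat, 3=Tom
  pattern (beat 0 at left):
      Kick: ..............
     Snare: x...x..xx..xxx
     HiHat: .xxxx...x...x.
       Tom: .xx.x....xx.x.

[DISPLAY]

    ┃┏━━━━━━━━━━━━━━━━━━━━━━━━━━━━━━━━━┓  ┃     
    ┃┃ MusicSequencer                  ┃  ┃     
    ┃┠─────────────────────────────────┨  ┃     
    ┃┃      ▼1234567890123             ┃  ┃     
    ┃┃  Kick··············             ┃  ┃     
    ┃┃ Snare█···█··██··███             ┃  ┃     
    ┃┃ HiHat·████···█···█·             ┃  ┃     
    ┗┃   Tom·██·█····██·█·             ┃━━┛     
     ┃                                 ┃        
     ┃                                 ┃        
     ┃                                 ┃        
     ┃                                 ┃        
     ┃                                 ┃        
     ┗━━━━━━━━━━━━━━━━━━━━━━━━━━━━━━━━━┛        
                                                
                                                


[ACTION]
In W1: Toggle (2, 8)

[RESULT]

    ┃┏━━━━━━━━━━━━━━━━━━━━━━━━━━━━━━━━━┓  ┃     
    ┃┃ MusicSequencer                  ┃  ┃     
    ┃┠─────────────────────────────────┨  ┃     
    ┃┃      ▼1234567890123             ┃  ┃     
    ┃┃  Kick··············             ┃  ┃     
    ┃┃ Snare█···█··██··███             ┃  ┃     
    ┃┃ HiHat·████·······█·             ┃  ┃     
    ┗┃   Tom·██·█····██·█·             ┃━━┛     
     ┃                                 ┃        
     ┃                                 ┃        
     ┃                                 ┃        
     ┃                                 ┃        
     ┃                                 ┃        
     ┗━━━━━━━━━━━━━━━━━━━━━━━━━━━━━━━━━┛        
                                                
                                                


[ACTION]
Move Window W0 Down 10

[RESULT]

     ┏━━━━━━━━━━━━━━━━━━━━━━━━━━━━━━━━━┓        
     ┃ MusicSequencer                  ┃        
     ┠─────────────────────────────────┨        
     ┃      ▼1234567890123             ┃        
     ┃  Kick··············             ┃        
     ┃ Snare█···█··██··███             ┃        
    ┏┃ HiHat·████·······█·             ┃━━┓     
    ┃┃   Tom·██·█····██·█·             ┃  ┃     
    ┠┃                                 ┃──┨     
    ┃┃                                 ┃  ┃     
    ┃┃                                 ┃  ┃     
    ┃┃                                 ┃  ┃     
    ┃┃                                 ┃  ┃     
    ┃┗━━━━━━━━━━━━━━━━━━━━━━━━━━━━━━━━━┛  ┃     
    ┃██████                               ┃     
    ┃Moves: 0  0/3                        ┃     


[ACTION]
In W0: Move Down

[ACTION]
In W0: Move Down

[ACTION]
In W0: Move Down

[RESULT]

     ┏━━━━━━━━━━━━━━━━━━━━━━━━━━━━━━━━━┓        
     ┃ MusicSequencer                  ┃        
     ┠─────────────────────────────────┨        
     ┃      ▼1234567890123             ┃        
     ┃  Kick··············             ┃        
     ┃ Snare█···█··██··███             ┃        
    ┏┃ HiHat·████·······█·             ┃━━┓     
    ┃┃   Tom·██·█····██·█·             ┃  ┃     
    ┠┃                                 ┃──┨     
    ┃┃                                 ┃  ┃     
    ┃┃                                 ┃  ┃     
    ┃┃                                 ┃  ┃     
    ┃┃                                 ┃  ┃     
    ┃┗━━━━━━━━━━━━━━━━━━━━━━━━━━━━━━━━━┛  ┃     
    ┃██████                               ┃     
    ┃Moves: 2  0/3                        ┃     


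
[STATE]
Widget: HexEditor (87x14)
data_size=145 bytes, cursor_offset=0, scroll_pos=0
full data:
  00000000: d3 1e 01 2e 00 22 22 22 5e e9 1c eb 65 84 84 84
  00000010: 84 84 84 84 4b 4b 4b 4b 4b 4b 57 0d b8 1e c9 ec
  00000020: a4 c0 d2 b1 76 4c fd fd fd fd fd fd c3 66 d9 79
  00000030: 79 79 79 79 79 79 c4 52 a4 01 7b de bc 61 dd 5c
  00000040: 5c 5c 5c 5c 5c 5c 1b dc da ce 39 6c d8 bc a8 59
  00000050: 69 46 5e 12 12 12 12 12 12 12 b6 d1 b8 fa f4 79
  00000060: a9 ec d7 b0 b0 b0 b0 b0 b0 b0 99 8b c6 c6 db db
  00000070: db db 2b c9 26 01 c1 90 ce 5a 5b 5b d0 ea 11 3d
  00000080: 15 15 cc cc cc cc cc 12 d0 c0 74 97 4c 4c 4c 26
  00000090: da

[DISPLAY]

00000000  D3 1e 01 2e 00 22 22 22  5e e9 1c eb 65 84 84 84  |....."""^...e...|         
00000010  84 84 84 84 4b 4b 4b 4b  4b 4b 57 0d b8 1e c9 ec  |....KKKKKKW.....|         
00000020  a4 c0 d2 b1 76 4c fd fd  fd fd fd fd c3 66 d9 79  |....vL.......f.y|         
00000030  79 79 79 79 79 79 c4 52  a4 01 7b de bc 61 dd 5c  |yyyyyy.R..{..a.\|         
00000040  5c 5c 5c 5c 5c 5c 1b dc  da ce 39 6c d8 bc a8 59  |\\\\\\....9l...Y|         
00000050  69 46 5e 12 12 12 12 12  12 12 b6 d1 b8 fa f4 79  |iF^............y|         
00000060  a9 ec d7 b0 b0 b0 b0 b0  b0 b0 99 8b c6 c6 db db  |................|         
00000070  db db 2b c9 26 01 c1 90  ce 5a 5b 5b d0 ea 11 3d  |..+.&....Z[[...=|         
00000080  15 15 cc cc cc cc cc 12  d0 c0 74 97 4c 4c 4c 26  |..........t.LLL&|         
00000090  da                                                |.               |         
                                                                                       
                                                                                       
                                                                                       
                                                                                       


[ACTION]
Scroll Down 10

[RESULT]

00000090  da                                                |.               |         
                                                                                       
                                                                                       
                                                                                       
                                                                                       
                                                                                       
                                                                                       
                                                                                       
                                                                                       
                                                                                       
                                                                                       
                                                                                       
                                                                                       
                                                                                       


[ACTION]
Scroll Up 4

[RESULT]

00000050  69 46 5e 12 12 12 12 12  12 12 b6 d1 b8 fa f4 79  |iF^............y|         
00000060  a9 ec d7 b0 b0 b0 b0 b0  b0 b0 99 8b c6 c6 db db  |................|         
00000070  db db 2b c9 26 01 c1 90  ce 5a 5b 5b d0 ea 11 3d  |..+.&....Z[[...=|         
00000080  15 15 cc cc cc cc cc 12  d0 c0 74 97 4c 4c 4c 26  |..........t.LLL&|         
00000090  da                                                |.               |         
                                                                                       
                                                                                       
                                                                                       
                                                                                       
                                                                                       
                                                                                       
                                                                                       
                                                                                       
                                                                                       


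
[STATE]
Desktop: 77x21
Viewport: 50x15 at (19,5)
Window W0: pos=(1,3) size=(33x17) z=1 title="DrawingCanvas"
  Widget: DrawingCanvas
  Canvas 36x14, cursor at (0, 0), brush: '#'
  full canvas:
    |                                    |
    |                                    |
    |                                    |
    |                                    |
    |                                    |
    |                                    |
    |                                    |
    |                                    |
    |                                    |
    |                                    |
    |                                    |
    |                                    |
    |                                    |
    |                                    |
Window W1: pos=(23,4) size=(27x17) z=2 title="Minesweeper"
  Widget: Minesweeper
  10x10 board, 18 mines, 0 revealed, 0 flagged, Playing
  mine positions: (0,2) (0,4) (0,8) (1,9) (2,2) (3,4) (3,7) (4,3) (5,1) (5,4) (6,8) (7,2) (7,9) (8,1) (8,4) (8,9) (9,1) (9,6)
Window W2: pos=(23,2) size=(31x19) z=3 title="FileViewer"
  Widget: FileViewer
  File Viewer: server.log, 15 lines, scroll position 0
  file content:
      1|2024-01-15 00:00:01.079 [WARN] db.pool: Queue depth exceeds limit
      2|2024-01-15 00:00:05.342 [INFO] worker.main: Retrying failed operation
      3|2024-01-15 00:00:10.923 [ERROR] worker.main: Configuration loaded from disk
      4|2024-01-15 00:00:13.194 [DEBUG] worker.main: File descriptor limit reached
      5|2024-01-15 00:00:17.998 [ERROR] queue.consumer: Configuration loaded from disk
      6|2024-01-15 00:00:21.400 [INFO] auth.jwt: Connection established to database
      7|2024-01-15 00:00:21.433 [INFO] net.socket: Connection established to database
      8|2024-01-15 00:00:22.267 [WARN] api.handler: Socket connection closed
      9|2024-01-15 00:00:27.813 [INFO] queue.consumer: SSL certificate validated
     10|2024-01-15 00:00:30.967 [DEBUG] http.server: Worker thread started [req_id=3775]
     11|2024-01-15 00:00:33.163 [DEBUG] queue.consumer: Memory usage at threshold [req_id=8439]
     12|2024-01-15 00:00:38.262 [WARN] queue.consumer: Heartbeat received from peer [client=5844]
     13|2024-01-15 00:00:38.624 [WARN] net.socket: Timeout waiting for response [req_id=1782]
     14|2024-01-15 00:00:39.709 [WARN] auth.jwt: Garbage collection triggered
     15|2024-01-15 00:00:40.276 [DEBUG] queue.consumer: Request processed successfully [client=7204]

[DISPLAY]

────┃2024-01-15 00:00:01.079 [WAR▲┃               
    ┃2024-01-15 00:00:05.342 [INF█┃               
    ┃2024-01-15 00:00:10.923 [ERR░┃               
    ┃2024-01-15 00:00:13.194 [DEB░┃               
    ┃2024-01-15 00:00:17.998 [ERR░┃               
    ┃2024-01-15 00:00:21.400 [INF░┃               
    ┃2024-01-15 00:00:21.433 [INF░┃               
    ┃2024-01-15 00:00:22.267 [WAR░┃               
    ┃2024-01-15 00:00:27.813 [INF░┃               
    ┃2024-01-15 00:00:30.967 [DEB░┃               
    ┃2024-01-15 00:00:33.163 [DEB░┃               
    ┃2024-01-15 00:00:38.262 [WAR░┃               
    ┃2024-01-15 00:00:38.624 [WAR░┃               
    ┃2024-01-15 00:00:39.709 [WAR░┃               
━━━━┃2024-01-15 00:00:40.276 [DEB▼┃               


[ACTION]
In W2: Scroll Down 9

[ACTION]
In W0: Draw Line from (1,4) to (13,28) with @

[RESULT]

────┃2024-01-15 00:00:01.079 [WAR▲┃               
    ┃2024-01-15 00:00:05.342 [INF█┃               
    ┃2024-01-15 00:00:10.923 [ERR░┃               
    ┃2024-01-15 00:00:13.194 [DEB░┃               
    ┃2024-01-15 00:00:17.998 [ERR░┃               
    ┃2024-01-15 00:00:21.400 [INF░┃               
    ┃2024-01-15 00:00:21.433 [INF░┃               
    ┃2024-01-15 00:00:22.267 [WAR░┃               
@   ┃2024-01-15 00:00:27.813 [INF░┃               
 @@ ┃2024-01-15 00:00:30.967 [DEB░┃               
   @┃2024-01-15 00:00:33.163 [DEB░┃               
    ┃2024-01-15 00:00:38.262 [WAR░┃               
    ┃2024-01-15 00:00:38.624 [WAR░┃               
    ┃2024-01-15 00:00:39.709 [WAR░┃               
━━━━┃2024-01-15 00:00:40.276 [DEB▼┃               


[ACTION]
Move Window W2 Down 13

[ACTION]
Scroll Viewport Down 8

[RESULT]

    ┃2024-01-15 00:00:05.342 [INF█┃               
    ┃2024-01-15 00:00:10.923 [ERR░┃               
    ┃2024-01-15 00:00:13.194 [DEB░┃               
    ┃2024-01-15 00:00:17.998 [ERR░┃               
    ┃2024-01-15 00:00:21.400 [INF░┃               
    ┃2024-01-15 00:00:21.433 [INF░┃               
    ┃2024-01-15 00:00:22.267 [WAR░┃               
@   ┃2024-01-15 00:00:27.813 [INF░┃               
 @@ ┃2024-01-15 00:00:30.967 [DEB░┃               
   @┃2024-01-15 00:00:33.163 [DEB░┃               
    ┃2024-01-15 00:00:38.262 [WAR░┃               
    ┃2024-01-15 00:00:38.624 [WAR░┃               
    ┃2024-01-15 00:00:39.709 [WAR░┃               
━━━━┃2024-01-15 00:00:40.276 [DEB▼┃               
    ┗━━━━━━━━━━━━━━━━━━━━━━━━━━━━━┛               


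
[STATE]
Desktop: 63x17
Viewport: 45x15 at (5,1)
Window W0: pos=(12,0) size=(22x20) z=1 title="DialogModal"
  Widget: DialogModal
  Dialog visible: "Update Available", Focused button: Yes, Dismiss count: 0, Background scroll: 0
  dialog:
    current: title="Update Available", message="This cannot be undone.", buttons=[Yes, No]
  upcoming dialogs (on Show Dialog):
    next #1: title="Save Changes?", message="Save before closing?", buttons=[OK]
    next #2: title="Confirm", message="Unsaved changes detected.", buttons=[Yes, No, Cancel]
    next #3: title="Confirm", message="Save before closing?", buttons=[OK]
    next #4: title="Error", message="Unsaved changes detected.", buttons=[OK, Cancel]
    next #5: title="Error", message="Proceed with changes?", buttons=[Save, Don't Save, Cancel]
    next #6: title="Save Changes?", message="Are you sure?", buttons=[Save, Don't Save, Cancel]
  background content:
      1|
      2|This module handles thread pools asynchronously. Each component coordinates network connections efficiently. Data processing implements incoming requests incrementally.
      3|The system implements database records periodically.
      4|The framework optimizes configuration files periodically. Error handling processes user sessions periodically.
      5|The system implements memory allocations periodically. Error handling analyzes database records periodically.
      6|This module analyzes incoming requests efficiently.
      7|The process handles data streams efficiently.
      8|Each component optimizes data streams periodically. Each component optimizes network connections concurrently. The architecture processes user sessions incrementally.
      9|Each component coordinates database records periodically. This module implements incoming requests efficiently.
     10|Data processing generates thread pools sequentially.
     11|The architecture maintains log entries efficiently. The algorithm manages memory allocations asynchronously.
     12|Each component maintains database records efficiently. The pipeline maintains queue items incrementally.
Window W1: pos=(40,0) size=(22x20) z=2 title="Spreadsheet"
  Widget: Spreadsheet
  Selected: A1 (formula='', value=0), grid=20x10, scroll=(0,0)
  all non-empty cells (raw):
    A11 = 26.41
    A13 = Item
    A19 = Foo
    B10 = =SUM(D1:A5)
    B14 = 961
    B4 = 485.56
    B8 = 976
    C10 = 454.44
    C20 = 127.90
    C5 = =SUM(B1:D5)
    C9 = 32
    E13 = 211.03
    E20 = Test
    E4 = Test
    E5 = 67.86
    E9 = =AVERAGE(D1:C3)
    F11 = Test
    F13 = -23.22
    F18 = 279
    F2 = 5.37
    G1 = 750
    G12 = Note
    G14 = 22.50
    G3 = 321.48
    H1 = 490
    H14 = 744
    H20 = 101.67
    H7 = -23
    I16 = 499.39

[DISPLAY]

       ┃ DialogModal        ┃      ┃ Spreadsh
       ┠────────────────────┨      ┠─────────
       ┃                    ┃      ┃A1:      
       ┃This module handles ┃      ┃       A 
       ┃The system implement┃      ┃---------
       ┃The framework optimi┃      ┃  1      
       ┃The system implement┃      ┃  2      
       ┃Th┌──────────────┐es┃      ┃  3      
       ┃Th│Update Availab│s ┃      ┃  4      
       ┃Ea│This cannot be│im┃      ┃  5      
       ┃Ea│  [Yes]  No   │rd┃      ┃  6      
       ┃Da└──────────────┘ne┃      ┃  7      
       ┃The architecture mai┃      ┃  8      
       ┃Each component maint┃      ┃  9      
       ┃                    ┃      ┃ 10      


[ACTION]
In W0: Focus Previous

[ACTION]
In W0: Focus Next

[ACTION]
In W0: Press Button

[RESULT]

       ┃ DialogModal        ┃      ┃ Spreadsh
       ┠────────────────────┨      ┠─────────
       ┃                    ┃      ┃A1:      
       ┃This module handles ┃      ┃       A 
       ┃The system implement┃      ┃---------
       ┃The framework optimi┃      ┃  1      
       ┃The system implement┃      ┃  2      
       ┃This module analyzes┃      ┃  3      
       ┃The process handles ┃      ┃  4      
       ┃Each component optim┃      ┃  5      
       ┃Each component coord┃      ┃  6      
       ┃Data processing gene┃      ┃  7      
       ┃The architecture mai┃      ┃  8      
       ┃Each component maint┃      ┃  9      
       ┃                    ┃      ┃ 10      


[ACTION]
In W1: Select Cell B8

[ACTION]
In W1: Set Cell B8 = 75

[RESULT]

       ┃ DialogModal        ┃      ┃ Spreadsh
       ┠────────────────────┨      ┠─────────
       ┃                    ┃      ┃B8: 75   
       ┃This module handles ┃      ┃       A 
       ┃The system implement┃      ┃---------
       ┃The framework optimi┃      ┃  1      
       ┃The system implement┃      ┃  2      
       ┃This module analyzes┃      ┃  3      
       ┃The process handles ┃      ┃  4      
       ┃Each component optim┃      ┃  5      
       ┃Each component coord┃      ┃  6      
       ┃Data processing gene┃      ┃  7      
       ┃The architecture mai┃      ┃  8      
       ┃Each component maint┃      ┃  9      
       ┃                    ┃      ┃ 10      


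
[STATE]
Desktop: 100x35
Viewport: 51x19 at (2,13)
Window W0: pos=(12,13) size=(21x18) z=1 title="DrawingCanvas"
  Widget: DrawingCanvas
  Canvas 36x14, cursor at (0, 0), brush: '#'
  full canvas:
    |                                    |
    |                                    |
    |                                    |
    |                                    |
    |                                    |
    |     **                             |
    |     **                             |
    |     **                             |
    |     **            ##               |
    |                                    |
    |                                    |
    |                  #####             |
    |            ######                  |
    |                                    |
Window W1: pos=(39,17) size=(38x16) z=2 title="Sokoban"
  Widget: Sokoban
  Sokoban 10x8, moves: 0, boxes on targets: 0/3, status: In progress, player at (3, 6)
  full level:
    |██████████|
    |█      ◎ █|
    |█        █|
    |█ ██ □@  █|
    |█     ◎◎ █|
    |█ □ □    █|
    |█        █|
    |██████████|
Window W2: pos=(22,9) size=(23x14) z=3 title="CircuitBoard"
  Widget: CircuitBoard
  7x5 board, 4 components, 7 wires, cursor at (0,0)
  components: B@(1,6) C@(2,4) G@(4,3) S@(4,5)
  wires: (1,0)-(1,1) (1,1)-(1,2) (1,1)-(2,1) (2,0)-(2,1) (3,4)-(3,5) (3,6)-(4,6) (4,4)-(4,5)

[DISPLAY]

          ┏━━━━━━━━━┃0  [.]               ┃        
          ┃ DrawingC┃                     ┃        
          ┠─────────┃1   · ─ · ─ ·        ┃        
          ┃+        ┃        │            ┃        
          ┃         ┃2   · ─ ·           C┃━━━━━━━━
          ┃         ┃                     ┃ban     
          ┃         ┃3                   ·┃────────
          ┃         ┃                     ┃█████   
          ┃     **  ┃4               G   ·┃  ◎ █   
          ┃     **  ┗━━━━━━━━━━━━━━━━━━━━━┛    █   
          ┃     **            ┃      ┃█ ██ □@  █   
          ┃     **            ┃      ┃█     ◎◎ █   
          ┃                   ┃      ┃█ □ □    █   
          ┃                   ┃      ┃█        █   
          ┃                  #┃      ┃██████████   
          ┃            ###### ┃      ┃Moves: 0  0/3
          ┃                   ┃      ┃             
          ┗━━━━━━━━━━━━━━━━━━━┛      ┃             
                                     ┃             


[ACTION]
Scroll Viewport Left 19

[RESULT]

            ┏━━━━━━━━━┃0  [.]               ┃      
            ┃ DrawingC┃                     ┃      
            ┠─────────┃1   · ─ · ─ ·        ┃      
            ┃+        ┃        │            ┃      
            ┃         ┃2   · ─ ·           C┃━━━━━━
            ┃         ┃                     ┃ban   
            ┃         ┃3                   ·┃──────
            ┃         ┃                     ┃█████ 
            ┃     **  ┃4               G   ·┃  ◎ █ 
            ┃     **  ┗━━━━━━━━━━━━━━━━━━━━━┛    █ 
            ┃     **            ┃      ┃█ ██ □@  █ 
            ┃     **            ┃      ┃█     ◎◎ █ 
            ┃                   ┃      ┃█ □ □    █ 
            ┃                   ┃      ┃█        █ 
            ┃                  #┃      ┃██████████ 
            ┃            ###### ┃      ┃Moves: 0  0
            ┃                   ┃      ┃           
            ┗━━━━━━━━━━━━━━━━━━━┛      ┃           
                                       ┃           


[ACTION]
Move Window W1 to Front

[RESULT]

            ┏━━━━━━━━━┃0  [.]               ┃      
            ┃ DrawingC┃                     ┃      
            ┠─────────┃1   · ─ · ─ ·        ┃      
            ┃+        ┃        │            ┃      
            ┃         ┃2   · ─ ·       ┏━━━━━━━━━━━
            ┃         ┃                ┃ Sokoban   
            ┃         ┃3               ┠───────────
            ┃         ┃                ┃██████████ 
            ┃     **  ┃4               ┃█      ◎ █ 
            ┃     **  ┗━━━━━━━━━━━━━━━━┃█        █ 
            ┃     **            ┃      ┃█ ██ □@  █ 
            ┃     **            ┃      ┃█     ◎◎ █ 
            ┃                   ┃      ┃█ □ □    █ 
            ┃                   ┃      ┃█        █ 
            ┃                  #┃      ┃██████████ 
            ┃            ###### ┃      ┃Moves: 0  0
            ┃                   ┃      ┃           
            ┗━━━━━━━━━━━━━━━━━━━┛      ┃           
                                       ┃           


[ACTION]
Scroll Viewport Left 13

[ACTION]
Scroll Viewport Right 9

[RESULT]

   ┏━━━━━━━━━┃0  [.]               ┃               
   ┃ DrawingC┃                     ┃               
   ┠─────────┃1   · ─ · ─ ·        ┃               
   ┃+        ┃        │            ┃               
   ┃         ┃2   · ─ ·       ┏━━━━━━━━━━━━━━━━━━━━
   ┃         ┃                ┃ Sokoban            
   ┃         ┃3               ┠────────────────────
   ┃         ┃                ┃██████████          
   ┃     **  ┃4               ┃█      ◎ █          
   ┃     **  ┗━━━━━━━━━━━━━━━━┃█        █          
   ┃     **            ┃      ┃█ ██ □@  █          
   ┃     **            ┃      ┃█     ◎◎ █          
   ┃                   ┃      ┃█ □ □    █          
   ┃                   ┃      ┃█        █          
   ┃                  #┃      ┃██████████          
   ┃            ###### ┃      ┃Moves: 0  0/3       
   ┃                   ┃      ┃                    
   ┗━━━━━━━━━━━━━━━━━━━┛      ┃                    
                              ┃                    


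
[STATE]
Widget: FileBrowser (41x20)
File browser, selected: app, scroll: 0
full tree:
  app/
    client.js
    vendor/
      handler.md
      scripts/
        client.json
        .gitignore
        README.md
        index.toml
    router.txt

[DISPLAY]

> [-] app/                               
    client.js                            
    [+] vendor/                          
    router.txt                           
                                         
                                         
                                         
                                         
                                         
                                         
                                         
                                         
                                         
                                         
                                         
                                         
                                         
                                         
                                         
                                         


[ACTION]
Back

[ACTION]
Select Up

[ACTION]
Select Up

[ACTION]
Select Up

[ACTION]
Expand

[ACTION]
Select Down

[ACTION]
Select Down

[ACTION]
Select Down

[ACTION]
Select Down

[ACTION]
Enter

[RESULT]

  [-] app/                               
    client.js                            
    [+] vendor/                          
  > router.txt                           
                                         
                                         
                                         
                                         
                                         
                                         
                                         
                                         
                                         
                                         
                                         
                                         
                                         
                                         
                                         
                                         


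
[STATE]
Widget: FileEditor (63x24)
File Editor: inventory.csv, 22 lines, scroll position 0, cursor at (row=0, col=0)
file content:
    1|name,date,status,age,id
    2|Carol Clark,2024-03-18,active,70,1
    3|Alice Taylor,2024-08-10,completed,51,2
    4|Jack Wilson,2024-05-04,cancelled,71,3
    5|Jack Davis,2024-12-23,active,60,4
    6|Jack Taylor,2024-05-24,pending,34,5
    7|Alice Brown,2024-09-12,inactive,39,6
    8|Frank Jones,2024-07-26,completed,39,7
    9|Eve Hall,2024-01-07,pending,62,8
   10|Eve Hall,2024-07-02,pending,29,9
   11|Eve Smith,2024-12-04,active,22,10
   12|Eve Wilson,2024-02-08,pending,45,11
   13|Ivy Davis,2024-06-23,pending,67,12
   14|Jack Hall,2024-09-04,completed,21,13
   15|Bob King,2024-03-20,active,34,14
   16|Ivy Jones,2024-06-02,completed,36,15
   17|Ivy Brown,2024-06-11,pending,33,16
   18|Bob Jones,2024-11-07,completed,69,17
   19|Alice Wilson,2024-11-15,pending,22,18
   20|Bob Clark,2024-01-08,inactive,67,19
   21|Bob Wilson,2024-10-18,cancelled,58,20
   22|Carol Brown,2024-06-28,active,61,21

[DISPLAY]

█ame,date,status,age,id                                       ▲
Carol Clark,2024-03-18,active,70,1                            █
Alice Taylor,2024-08-10,completed,51,2                        ░
Jack Wilson,2024-05-04,cancelled,71,3                         ░
Jack Davis,2024-12-23,active,60,4                             ░
Jack Taylor,2024-05-24,pending,34,5                           ░
Alice Brown,2024-09-12,inactive,39,6                          ░
Frank Jones,2024-07-26,completed,39,7                         ░
Eve Hall,2024-01-07,pending,62,8                              ░
Eve Hall,2024-07-02,pending,29,9                              ░
Eve Smith,2024-12-04,active,22,10                             ░
Eve Wilson,2024-02-08,pending,45,11                           ░
Ivy Davis,2024-06-23,pending,67,12                            ░
Jack Hall,2024-09-04,completed,21,13                          ░
Bob King,2024-03-20,active,34,14                              ░
Ivy Jones,2024-06-02,completed,36,15                          ░
Ivy Brown,2024-06-11,pending,33,16                            ░
Bob Jones,2024-11-07,completed,69,17                          ░
Alice Wilson,2024-11-15,pending,22,18                         ░
Bob Clark,2024-01-08,inactive,67,19                           ░
Bob Wilson,2024-10-18,cancelled,58,20                         ░
Carol Brown,2024-06-28,active,61,21                           ░
                                                              ░
                                                              ▼


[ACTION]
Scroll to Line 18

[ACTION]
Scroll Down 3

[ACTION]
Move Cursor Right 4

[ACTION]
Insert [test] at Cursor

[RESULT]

nametest█date,status,age,id                                   ▲
Carol Clark,2024-03-18,active,70,1                            █
Alice Taylor,2024-08-10,completed,51,2                        ░
Jack Wilson,2024-05-04,cancelled,71,3                         ░
Jack Davis,2024-12-23,active,60,4                             ░
Jack Taylor,2024-05-24,pending,34,5                           ░
Alice Brown,2024-09-12,inactive,39,6                          ░
Frank Jones,2024-07-26,completed,39,7                         ░
Eve Hall,2024-01-07,pending,62,8                              ░
Eve Hall,2024-07-02,pending,29,9                              ░
Eve Smith,2024-12-04,active,22,10                             ░
Eve Wilson,2024-02-08,pending,45,11                           ░
Ivy Davis,2024-06-23,pending,67,12                            ░
Jack Hall,2024-09-04,completed,21,13                          ░
Bob King,2024-03-20,active,34,14                              ░
Ivy Jones,2024-06-02,completed,36,15                          ░
Ivy Brown,2024-06-11,pending,33,16                            ░
Bob Jones,2024-11-07,completed,69,17                          ░
Alice Wilson,2024-11-15,pending,22,18                         ░
Bob Clark,2024-01-08,inactive,67,19                           ░
Bob Wilson,2024-10-18,cancelled,58,20                         ░
Carol Brown,2024-06-28,active,61,21                           ░
                                                              ░
                                                              ▼


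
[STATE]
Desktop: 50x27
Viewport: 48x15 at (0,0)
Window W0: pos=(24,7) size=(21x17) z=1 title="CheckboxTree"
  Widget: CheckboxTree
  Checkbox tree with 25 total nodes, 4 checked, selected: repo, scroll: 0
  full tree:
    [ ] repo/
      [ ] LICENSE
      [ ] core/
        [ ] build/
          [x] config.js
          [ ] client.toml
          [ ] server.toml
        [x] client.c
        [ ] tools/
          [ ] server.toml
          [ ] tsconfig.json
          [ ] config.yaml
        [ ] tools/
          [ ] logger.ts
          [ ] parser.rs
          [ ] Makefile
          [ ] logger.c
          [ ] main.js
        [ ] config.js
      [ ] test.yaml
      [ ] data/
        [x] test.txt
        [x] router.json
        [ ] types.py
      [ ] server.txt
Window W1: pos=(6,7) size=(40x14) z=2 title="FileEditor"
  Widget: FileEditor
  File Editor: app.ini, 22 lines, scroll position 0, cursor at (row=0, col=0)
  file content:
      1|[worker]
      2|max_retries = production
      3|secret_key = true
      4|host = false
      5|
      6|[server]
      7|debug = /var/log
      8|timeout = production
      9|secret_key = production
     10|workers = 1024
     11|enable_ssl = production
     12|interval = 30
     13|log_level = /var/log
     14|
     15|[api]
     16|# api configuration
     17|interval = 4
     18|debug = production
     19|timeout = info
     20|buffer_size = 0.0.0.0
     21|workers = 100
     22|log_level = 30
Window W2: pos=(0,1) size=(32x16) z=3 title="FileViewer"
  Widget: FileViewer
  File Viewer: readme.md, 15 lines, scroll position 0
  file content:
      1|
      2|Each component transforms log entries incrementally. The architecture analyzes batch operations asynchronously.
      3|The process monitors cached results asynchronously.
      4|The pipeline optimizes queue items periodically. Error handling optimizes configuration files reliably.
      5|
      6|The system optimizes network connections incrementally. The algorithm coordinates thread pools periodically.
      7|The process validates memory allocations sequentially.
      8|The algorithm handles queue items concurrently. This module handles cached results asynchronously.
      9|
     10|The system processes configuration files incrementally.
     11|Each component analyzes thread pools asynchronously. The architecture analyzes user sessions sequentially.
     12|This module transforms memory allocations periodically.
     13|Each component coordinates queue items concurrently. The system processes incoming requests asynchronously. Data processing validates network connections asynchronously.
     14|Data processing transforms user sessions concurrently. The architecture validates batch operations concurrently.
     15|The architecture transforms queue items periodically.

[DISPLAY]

                                                
┏━━━━━━━━━━━━━━━━━━━━━━━━━━━━━━┓                
┃ FileViewer                   ┃                
┠──────────────────────────────┨                
┃                             ▲┃                
┃Each component transforms log█┃                
┃The process monitors cached r░┃                
┃The pipeline optimizes queue ░┃━━━━━━━━━━━━━┓  
┃                             ░┃             ┃  
┃The system optimizes network ░┃─────────────┨  
┃The process validates memory ░┃            ▲┃  
┃The algorithm handles queue i░┃            █┃  
┃                             ░┃            ░┃  
┃The system processes configur░┃            ░┃  
┃Each component analyzes threa░┃            ░┃  


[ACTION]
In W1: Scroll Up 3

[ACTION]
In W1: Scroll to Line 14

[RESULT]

                                                
┏━━━━━━━━━━━━━━━━━━━━━━━━━━━━━━┓                
┃ FileViewer                   ┃                
┠──────────────────────────────┨                
┃                             ▲┃                
┃Each component transforms log█┃                
┃The process monitors cached r░┃                
┃The pipeline optimizes queue ░┃━━━━━━━━━━━━━┓  
┃                             ░┃             ┃  
┃The system optimizes network ░┃─────────────┨  
┃The process validates memory ░┃            ▲┃  
┃The algorithm handles queue i░┃            ░┃  
┃                             ░┃            ░┃  
┃The system processes configur░┃            ░┃  
┃Each component analyzes threa░┃            ░┃  


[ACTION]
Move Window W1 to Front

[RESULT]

                                                
┏━━━━━━━━━━━━━━━━━━━━━━━━━━━━━━┓                
┃ FileViewer                   ┃                
┠──────────────────────────────┨                
┃                             ▲┃                
┃Each component transforms log█┃                
┃The process monitors cached r░┃                
┃The p┏━━━━━━━━━━━━━━━━━━━━━━━━━━━━━━━━━━━━━━┓  
┃     ┃ FileEditor                           ┃  
┃The s┠──────────────────────────────────────┨  
┃The p┃log_level = /var/log                 ▲┃  
┃The a┃                                     ░┃  
┃     ┃[api]                                ░┃  
┃The s┃# api configuration                  ░┃  
┃Each ┃interval = 4                         ░┃  


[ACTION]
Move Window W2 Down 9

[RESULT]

                                                
                                                
                                                
                                                
                                                
                                                
                                                
      ┏━━━━━━━━━━━━━━━━━━━━━━━━━━━━━━━━━━━━━━┓  
      ┃ FileEditor                           ┃  
      ┠──────────────────────────────────────┨  
┏━━━━━┃log_level = /var/log                 ▲┃  
┃ File┃                                     ░┃  
┠─────┃[api]                                ░┃  
┃     ┃# api configuration                  ░┃  
┃Each ┃interval = 4                         ░┃  
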